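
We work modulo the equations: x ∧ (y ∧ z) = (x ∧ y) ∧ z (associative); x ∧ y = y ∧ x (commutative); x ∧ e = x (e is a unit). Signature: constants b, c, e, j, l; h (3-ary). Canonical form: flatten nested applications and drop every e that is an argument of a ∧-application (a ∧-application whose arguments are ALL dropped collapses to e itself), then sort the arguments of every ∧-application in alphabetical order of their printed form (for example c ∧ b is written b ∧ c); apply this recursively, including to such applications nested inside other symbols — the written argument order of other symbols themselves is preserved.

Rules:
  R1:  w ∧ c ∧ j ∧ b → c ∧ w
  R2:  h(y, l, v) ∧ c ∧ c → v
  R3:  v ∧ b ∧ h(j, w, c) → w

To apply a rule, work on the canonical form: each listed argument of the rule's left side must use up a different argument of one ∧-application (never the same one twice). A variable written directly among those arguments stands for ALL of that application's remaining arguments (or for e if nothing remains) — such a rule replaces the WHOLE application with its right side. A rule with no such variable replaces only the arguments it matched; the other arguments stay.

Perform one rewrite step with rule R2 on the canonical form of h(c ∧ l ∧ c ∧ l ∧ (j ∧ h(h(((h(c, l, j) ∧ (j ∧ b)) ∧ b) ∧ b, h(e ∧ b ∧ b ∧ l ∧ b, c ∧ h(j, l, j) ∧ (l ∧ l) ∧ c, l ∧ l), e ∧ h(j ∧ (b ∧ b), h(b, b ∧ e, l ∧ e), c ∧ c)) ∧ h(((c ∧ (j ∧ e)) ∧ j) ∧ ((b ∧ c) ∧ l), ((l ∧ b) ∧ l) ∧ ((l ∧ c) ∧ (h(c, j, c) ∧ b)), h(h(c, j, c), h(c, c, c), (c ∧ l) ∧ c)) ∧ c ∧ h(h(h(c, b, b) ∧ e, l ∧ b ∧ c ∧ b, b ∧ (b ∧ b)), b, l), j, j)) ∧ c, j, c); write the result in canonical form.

Answer: h(c ∧ c ∧ c ∧ h(c ∧ h(b ∧ b ∧ b ∧ h(c, l, j) ∧ j, h(b ∧ b ∧ b ∧ l, j ∧ l ∧ l, l ∧ l), h(b ∧ b ∧ j, h(b, b, l), c ∧ c)) ∧ h(b ∧ c ∧ c ∧ j ∧ j ∧ l, b ∧ b ∧ c ∧ h(c, j, c) ∧ l ∧ l ∧ l, h(h(c, j, c), h(c, c, c), c ∧ c ∧ l)) ∧ h(h(h(c, b, b), b ∧ b ∧ c ∧ l, b ∧ b ∧ b), b, l), j, j) ∧ j ∧ l ∧ l, j, c)

Derivation:
Canonical form:  h(c ∧ c ∧ c ∧ h(c ∧ h(b ∧ b ∧ b ∧ h(c, l, j) ∧ j, h(b ∧ b ∧ b ∧ l, c ∧ c ∧ h(j, l, j) ∧ l ∧ l, l ∧ l), h(b ∧ b ∧ j, h(b, b, l), c ∧ c)) ∧ h(b ∧ c ∧ c ∧ j ∧ j ∧ l, b ∧ b ∧ c ∧ h(c, j, c) ∧ l ∧ l ∧ l, h(h(c, j, c), h(c, c, c), c ∧ c ∧ l)) ∧ h(h(h(c, b, b), b ∧ b ∧ c ∧ l, b ∧ b ∧ b), b, l), j, j) ∧ j ∧ l ∧ l, j, c)
Apply R2:  consuming c, c, h(j, l, j);  v := j, y := j
New term:  h(c ∧ c ∧ c ∧ h(c ∧ h(b ∧ b ∧ b ∧ h(c, l, j) ∧ j, h(b ∧ b ∧ b ∧ l, j ∧ l ∧ l, l ∧ l), h(b ∧ b ∧ j, h(b, b, l), c ∧ c)) ∧ h(b ∧ c ∧ c ∧ j ∧ j ∧ l, b ∧ b ∧ c ∧ h(c, j, c) ∧ l ∧ l ∧ l, h(h(c, j, c), h(c, c, c), c ∧ c ∧ l)) ∧ h(h(h(c, b, b), b ∧ b ∧ c ∧ l, b ∧ b ∧ b), b, l), j, j) ∧ j ∧ l ∧ l, j, c)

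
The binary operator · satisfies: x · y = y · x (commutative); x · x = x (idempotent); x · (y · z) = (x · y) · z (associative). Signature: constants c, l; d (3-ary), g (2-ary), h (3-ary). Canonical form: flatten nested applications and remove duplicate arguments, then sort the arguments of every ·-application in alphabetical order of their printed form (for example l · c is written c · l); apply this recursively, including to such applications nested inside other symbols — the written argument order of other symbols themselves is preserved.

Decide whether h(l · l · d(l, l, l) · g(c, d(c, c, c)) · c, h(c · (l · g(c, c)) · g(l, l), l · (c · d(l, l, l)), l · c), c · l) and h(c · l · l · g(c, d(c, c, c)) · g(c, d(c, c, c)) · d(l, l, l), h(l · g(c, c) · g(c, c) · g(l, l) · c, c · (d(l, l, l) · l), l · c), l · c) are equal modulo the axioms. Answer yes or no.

Left:  h(l · l · d(l, l, l) · g(c, d(c, c, c)) · c, h(c · (l · g(c, c)) · g(l, l), l · (c · d(l, l, l)), l · c), c · l)
  Focus inside:  l · l · d(l, l, l) · g(c, d(c, c, c)) · c
  Idempotence:  drop duplicate l
  Sort:  c · d(l, l, l) · g(c, d(c, c, c)) · l
  Reassemble:  h(c · d(l, l, l) · g(c, d(c, c, c)) · l, h(c · g(c, c) · g(l, l) · l, c · d(l, l, l) · l, c · l), c · l)
Right:  h(c · l · l · g(c, d(c, c, c)) · g(c, d(c, c, c)) · d(l, l, l), h(l · g(c, c) · g(c, c) · g(l, l) · c, c · (d(l, l, l) · l), l · c), l · c)
  Focus inside:  c · l · l · g(c, d(c, c, c)) · g(c, d(c, c, c)) · d(l, l, l)
  Idempotence:  drop duplicate l, g(c, d(c, c, c))
  Order the arguments:  c · d(l, l, l) · g(c, d(c, c, c)) · l
  Rebuild:  h(c · d(l, l, l) · g(c, d(c, c, c)) · l, h(c · g(c, c) · g(l, l) · l, c · d(l, l, l) · l, c · l), c · l)

Answer: yes — both canonical forms are h(c · d(l, l, l) · g(c, d(c, c, c)) · l, h(c · g(c, c) · g(l, l) · l, c · d(l, l, l) · l, c · l), c · l)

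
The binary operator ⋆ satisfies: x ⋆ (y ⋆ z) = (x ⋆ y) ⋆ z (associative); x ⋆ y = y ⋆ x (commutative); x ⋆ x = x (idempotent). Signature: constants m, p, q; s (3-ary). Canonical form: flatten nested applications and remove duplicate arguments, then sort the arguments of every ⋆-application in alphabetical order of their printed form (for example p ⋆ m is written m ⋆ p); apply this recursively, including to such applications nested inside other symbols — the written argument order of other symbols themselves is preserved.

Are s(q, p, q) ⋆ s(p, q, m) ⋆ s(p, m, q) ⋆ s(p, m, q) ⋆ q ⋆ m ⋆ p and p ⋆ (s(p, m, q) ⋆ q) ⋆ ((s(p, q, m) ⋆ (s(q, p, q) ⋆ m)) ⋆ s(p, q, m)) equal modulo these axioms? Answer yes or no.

Answer: yes — both canonical forms are m ⋆ p ⋆ q ⋆ s(p, m, q) ⋆ s(p, q, m) ⋆ s(q, p, q)

Derivation:
Left:  s(q, p, q) ⋆ s(p, q, m) ⋆ s(p, m, q) ⋆ s(p, m, q) ⋆ q ⋆ m ⋆ p
  Idempotence:  drop duplicate s(p, m, q)
  Sort:  m ⋆ p ⋆ q ⋆ s(p, m, q) ⋆ s(p, q, m) ⋆ s(q, p, q)
Right:  p ⋆ (s(p, m, q) ⋆ q) ⋆ ((s(p, q, m) ⋆ (s(q, p, q) ⋆ m)) ⋆ s(p, q, m))
  Merge nested applications:  p ⋆ s(p, m, q) ⋆ q ⋆ s(p, q, m) ⋆ s(q, p, q) ⋆ m ⋆ s(p, q, m)
  Deduplicate:  drop duplicate s(p, q, m)
  Sort:  m ⋆ p ⋆ q ⋆ s(p, m, q) ⋆ s(p, q, m) ⋆ s(q, p, q)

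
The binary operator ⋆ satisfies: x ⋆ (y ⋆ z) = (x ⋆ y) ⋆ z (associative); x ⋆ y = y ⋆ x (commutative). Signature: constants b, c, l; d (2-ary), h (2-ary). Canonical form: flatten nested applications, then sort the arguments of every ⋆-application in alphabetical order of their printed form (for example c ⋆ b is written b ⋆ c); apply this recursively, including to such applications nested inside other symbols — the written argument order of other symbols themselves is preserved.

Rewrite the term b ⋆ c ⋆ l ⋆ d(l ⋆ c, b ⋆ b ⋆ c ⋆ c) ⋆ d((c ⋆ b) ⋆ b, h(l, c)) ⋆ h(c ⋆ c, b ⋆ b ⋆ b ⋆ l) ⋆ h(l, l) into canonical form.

Answer: b ⋆ c ⋆ d(b ⋆ b ⋆ c, h(l, c)) ⋆ d(c ⋆ l, b ⋆ b ⋆ c ⋆ c) ⋆ h(c ⋆ c, b ⋆ b ⋆ b ⋆ l) ⋆ h(l, l) ⋆ l

Derivation:
Inside:  d(l ⋆ c, b ⋆ b ⋆ c ⋆ c)  →  d(c ⋆ l, b ⋆ b ⋆ c ⋆ c)
Canonicalize subterm:  d((c ⋆ b) ⋆ b, h(l, c))  →  d(b ⋆ b ⋆ c, h(l, c))
Sort arguments:  b ⋆ c ⋆ d(b ⋆ b ⋆ c, h(l, c)) ⋆ d(c ⋆ l, b ⋆ b ⋆ c ⋆ c) ⋆ h(c ⋆ c, b ⋆ b ⋆ b ⋆ l) ⋆ h(l, l) ⋆ l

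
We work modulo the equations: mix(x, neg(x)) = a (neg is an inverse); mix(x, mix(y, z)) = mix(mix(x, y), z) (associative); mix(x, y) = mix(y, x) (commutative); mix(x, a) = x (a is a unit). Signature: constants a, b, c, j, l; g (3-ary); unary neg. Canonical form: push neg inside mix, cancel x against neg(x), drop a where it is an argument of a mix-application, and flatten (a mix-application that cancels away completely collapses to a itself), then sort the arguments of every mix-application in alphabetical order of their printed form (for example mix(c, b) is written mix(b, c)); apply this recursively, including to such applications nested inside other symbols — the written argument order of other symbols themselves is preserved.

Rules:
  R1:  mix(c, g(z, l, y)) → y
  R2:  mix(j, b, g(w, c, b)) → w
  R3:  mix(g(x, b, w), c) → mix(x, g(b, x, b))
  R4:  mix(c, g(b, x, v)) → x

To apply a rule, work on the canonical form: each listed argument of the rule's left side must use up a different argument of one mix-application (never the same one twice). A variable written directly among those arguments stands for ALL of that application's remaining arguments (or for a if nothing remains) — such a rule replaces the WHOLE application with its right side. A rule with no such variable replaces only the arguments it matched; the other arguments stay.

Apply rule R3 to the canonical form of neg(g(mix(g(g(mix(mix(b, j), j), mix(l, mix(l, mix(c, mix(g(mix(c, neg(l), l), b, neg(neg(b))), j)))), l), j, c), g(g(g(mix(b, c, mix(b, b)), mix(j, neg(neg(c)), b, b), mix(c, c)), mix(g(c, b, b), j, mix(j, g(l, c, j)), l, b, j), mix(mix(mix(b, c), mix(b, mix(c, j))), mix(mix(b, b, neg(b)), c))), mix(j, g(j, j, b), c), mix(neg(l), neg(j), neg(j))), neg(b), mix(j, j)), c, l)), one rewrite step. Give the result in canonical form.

Canonical form:  neg(g(mix(g(g(g(mix(b, b, b, c), mix(b, b, c, j), mix(c, c)), mix(b, g(c, b, b), g(l, c, j), j, j, j, l), mix(b, b, b, c, c, c, j)), mix(c, g(j, j, b), j), mix(neg(j), neg(j), neg(l))), g(g(mix(b, j, j), mix(c, g(c, b, b), j, l, l), l), j, c), j, j, neg(b)), c, l))
R3 matches:  uses c, g(c, b, b);  w := b, x := c
Result:  neg(g(mix(g(g(g(mix(b, b, b, c), mix(b, b, c, j), mix(c, c)), mix(b, g(c, b, b), g(l, c, j), j, j, j, l), mix(b, b, b, c, c, c, j)), mix(c, g(j, j, b), j), mix(neg(j), neg(j), neg(l))), g(g(mix(b, j, j), mix(c, g(b, c, b), j, l, l), l), j, c), j, j, neg(b)), c, l))

Answer: neg(g(mix(g(g(g(mix(b, b, b, c), mix(b, b, c, j), mix(c, c)), mix(b, g(c, b, b), g(l, c, j), j, j, j, l), mix(b, b, b, c, c, c, j)), mix(c, g(j, j, b), j), mix(neg(j), neg(j), neg(l))), g(g(mix(b, j, j), mix(c, g(b, c, b), j, l, l), l), j, c), j, j, neg(b)), c, l))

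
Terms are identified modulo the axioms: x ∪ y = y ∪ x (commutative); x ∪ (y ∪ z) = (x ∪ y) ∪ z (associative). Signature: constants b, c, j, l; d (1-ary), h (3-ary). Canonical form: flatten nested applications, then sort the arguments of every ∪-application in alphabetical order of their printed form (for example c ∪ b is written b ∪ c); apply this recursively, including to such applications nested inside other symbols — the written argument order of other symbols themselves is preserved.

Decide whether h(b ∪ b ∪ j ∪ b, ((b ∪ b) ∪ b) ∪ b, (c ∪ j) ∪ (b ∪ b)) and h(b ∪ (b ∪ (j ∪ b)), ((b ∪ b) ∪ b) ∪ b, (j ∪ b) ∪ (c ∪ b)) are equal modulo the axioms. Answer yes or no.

Left:  h(b ∪ b ∪ j ∪ b, ((b ∪ b) ∪ b) ∪ b, (c ∪ j) ∪ (b ∪ b))
  Focus inside:  (c ∪ j) ∪ (b ∪ b)
  Merge nested applications:  c ∪ j ∪ b ∪ b
  Sort:  b ∪ b ∪ c ∪ j
  Put back:  h(b ∪ b ∪ b ∪ j, b ∪ b ∪ b ∪ b, b ∪ b ∪ c ∪ j)
Right:  h(b ∪ (b ∪ (j ∪ b)), ((b ∪ b) ∪ b) ∪ b, (j ∪ b) ∪ (c ∪ b))
  Work inside:  (j ∪ b) ∪ (c ∪ b)
  Un-nest:  j ∪ b ∪ c ∪ b
  Sort:  b ∪ b ∪ c ∪ j
  Rebuild:  h(b ∪ b ∪ b ∪ j, b ∪ b ∪ b ∪ b, b ∪ b ∪ c ∪ j)

Answer: yes — both canonical forms are h(b ∪ b ∪ b ∪ j, b ∪ b ∪ b ∪ b, b ∪ b ∪ c ∪ j)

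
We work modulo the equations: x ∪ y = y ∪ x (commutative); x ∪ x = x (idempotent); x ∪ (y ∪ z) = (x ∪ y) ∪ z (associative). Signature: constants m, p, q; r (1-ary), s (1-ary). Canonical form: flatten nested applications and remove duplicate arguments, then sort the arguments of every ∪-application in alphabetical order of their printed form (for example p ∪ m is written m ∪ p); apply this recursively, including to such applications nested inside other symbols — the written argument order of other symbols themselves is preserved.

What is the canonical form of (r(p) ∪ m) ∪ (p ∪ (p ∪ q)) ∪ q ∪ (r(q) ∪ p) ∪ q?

Flatten:  r(p) ∪ m ∪ p ∪ p ∪ q ∪ q ∪ r(q) ∪ p ∪ q
Idempotence:  drop duplicate p, q, p, q
Sort arguments:  m ∪ p ∪ q ∪ r(p) ∪ r(q)

Answer: m ∪ p ∪ q ∪ r(p) ∪ r(q)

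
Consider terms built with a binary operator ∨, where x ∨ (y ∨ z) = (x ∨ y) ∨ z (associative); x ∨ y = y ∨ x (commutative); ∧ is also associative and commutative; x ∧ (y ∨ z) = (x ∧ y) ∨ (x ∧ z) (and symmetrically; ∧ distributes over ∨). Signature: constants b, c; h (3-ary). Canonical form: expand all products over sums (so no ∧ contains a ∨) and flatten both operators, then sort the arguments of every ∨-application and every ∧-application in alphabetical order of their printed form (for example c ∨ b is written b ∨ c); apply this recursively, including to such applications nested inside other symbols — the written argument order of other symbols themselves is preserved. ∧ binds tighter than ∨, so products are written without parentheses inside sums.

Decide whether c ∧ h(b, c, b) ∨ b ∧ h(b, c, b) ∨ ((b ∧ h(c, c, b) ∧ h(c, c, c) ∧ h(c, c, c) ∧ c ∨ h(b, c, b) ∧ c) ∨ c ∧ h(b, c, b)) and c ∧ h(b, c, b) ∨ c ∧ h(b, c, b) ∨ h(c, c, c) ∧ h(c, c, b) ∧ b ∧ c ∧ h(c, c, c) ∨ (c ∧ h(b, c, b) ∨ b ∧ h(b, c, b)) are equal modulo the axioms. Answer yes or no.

Left:  c ∧ h(b, c, b) ∨ b ∧ h(b, c, b) ∨ ((b ∧ h(c, c, b) ∧ h(c, c, c) ∧ h(c, c, c) ∧ c ∨ h(b, c, b) ∧ c) ∨ c ∧ h(b, c, b))
  Un-nest:  c ∧ h(b, c, b) ∨ b ∧ h(b, c, b) ∨ b ∧ c ∧ h(c, c, b) ∧ h(c, c, c) ∧ h(c, c, c) ∨ c ∧ h(b, c, b) ∨ c ∧ h(b, c, b)
  Order the arguments:  b ∧ c ∧ h(c, c, b) ∧ h(c, c, c) ∧ h(c, c, c) ∨ b ∧ h(b, c, b) ∨ c ∧ h(b, c, b) ∨ c ∧ h(b, c, b) ∨ c ∧ h(b, c, b)
Right:  c ∧ h(b, c, b) ∨ c ∧ h(b, c, b) ∨ h(c, c, c) ∧ h(c, c, b) ∧ b ∧ c ∧ h(c, c, c) ∨ (c ∧ h(b, c, b) ∨ b ∧ h(b, c, b))
  Merge nested applications:  c ∧ h(b, c, b) ∨ c ∧ h(b, c, b) ∨ b ∧ c ∧ h(c, c, b) ∧ h(c, c, c) ∧ h(c, c, c) ∨ c ∧ h(b, c, b) ∨ b ∧ h(b, c, b)
  Sort arguments:  b ∧ c ∧ h(c, c, b) ∧ h(c, c, c) ∧ h(c, c, c) ∨ b ∧ h(b, c, b) ∨ c ∧ h(b, c, b) ∨ c ∧ h(b, c, b) ∨ c ∧ h(b, c, b)

Answer: yes — both canonical forms are b ∧ c ∧ h(c, c, b) ∧ h(c, c, c) ∧ h(c, c, c) ∨ b ∧ h(b, c, b) ∨ c ∧ h(b, c, b) ∨ c ∧ h(b, c, b) ∨ c ∧ h(b, c, b)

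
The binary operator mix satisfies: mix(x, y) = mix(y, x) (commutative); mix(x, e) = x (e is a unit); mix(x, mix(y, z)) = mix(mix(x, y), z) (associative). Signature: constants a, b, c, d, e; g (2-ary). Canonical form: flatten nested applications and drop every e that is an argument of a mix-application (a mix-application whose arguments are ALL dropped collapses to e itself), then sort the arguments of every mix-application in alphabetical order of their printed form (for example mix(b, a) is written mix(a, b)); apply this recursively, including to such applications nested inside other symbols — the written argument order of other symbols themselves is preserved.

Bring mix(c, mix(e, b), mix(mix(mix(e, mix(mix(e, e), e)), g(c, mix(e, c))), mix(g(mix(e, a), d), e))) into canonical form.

Un-nest:  mix(c, e, b, e, e, e, e, g(c, mix(e, c)), g(mix(e, a), d), e)
Inside:  g(c, mix(e, c))  →  g(c, c)
Canonicalize subterm:  g(mix(e, a), d)  →  g(a, d)
Units out:  drop e (×6)
Sort:  mix(b, c, g(a, d), g(c, c))

Answer: mix(b, c, g(a, d), g(c, c))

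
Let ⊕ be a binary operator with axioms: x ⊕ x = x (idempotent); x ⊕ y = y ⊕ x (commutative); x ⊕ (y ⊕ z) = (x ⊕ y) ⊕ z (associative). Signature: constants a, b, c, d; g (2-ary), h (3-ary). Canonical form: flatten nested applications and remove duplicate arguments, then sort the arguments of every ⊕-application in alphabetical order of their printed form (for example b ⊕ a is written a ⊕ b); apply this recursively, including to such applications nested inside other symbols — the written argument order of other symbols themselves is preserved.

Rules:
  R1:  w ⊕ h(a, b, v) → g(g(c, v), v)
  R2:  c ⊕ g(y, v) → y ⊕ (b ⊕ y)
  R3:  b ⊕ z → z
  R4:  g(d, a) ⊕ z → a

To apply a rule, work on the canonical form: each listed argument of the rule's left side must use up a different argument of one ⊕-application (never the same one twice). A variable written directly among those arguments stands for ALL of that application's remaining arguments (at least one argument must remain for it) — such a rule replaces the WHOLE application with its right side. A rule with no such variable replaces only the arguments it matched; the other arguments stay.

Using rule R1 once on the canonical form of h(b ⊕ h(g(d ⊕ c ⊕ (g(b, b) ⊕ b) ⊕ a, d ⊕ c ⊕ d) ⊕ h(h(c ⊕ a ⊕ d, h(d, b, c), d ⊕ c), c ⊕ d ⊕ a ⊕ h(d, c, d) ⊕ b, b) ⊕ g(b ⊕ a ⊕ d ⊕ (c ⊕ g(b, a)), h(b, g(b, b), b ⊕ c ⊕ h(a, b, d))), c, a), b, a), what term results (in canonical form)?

Canonical form:  h(b ⊕ h(g(a ⊕ b ⊕ c ⊕ d ⊕ g(b, a), h(b, g(b, b), b ⊕ c ⊕ h(a, b, d))) ⊕ g(a ⊕ b ⊕ c ⊕ d ⊕ g(b, b), c ⊕ d) ⊕ h(h(a ⊕ c ⊕ d, h(d, b, c), c ⊕ d), a ⊕ b ⊕ c ⊕ d ⊕ h(d, c, d), b), c, a), b, a)
Apply R1:  consuming h(a, b, d);  v := d, w := b ⊕ c
Every leftover argument binds to the variable; the entire application is replaced.
Result:  h(b ⊕ h(g(a ⊕ b ⊕ c ⊕ d ⊕ g(b, a), h(b, g(b, b), g(g(c, d), d))) ⊕ g(a ⊕ b ⊕ c ⊕ d ⊕ g(b, b), c ⊕ d) ⊕ h(h(a ⊕ c ⊕ d, h(d, b, c), c ⊕ d), a ⊕ b ⊕ c ⊕ d ⊕ h(d, c, d), b), c, a), b, a)

Answer: h(b ⊕ h(g(a ⊕ b ⊕ c ⊕ d ⊕ g(b, a), h(b, g(b, b), g(g(c, d), d))) ⊕ g(a ⊕ b ⊕ c ⊕ d ⊕ g(b, b), c ⊕ d) ⊕ h(h(a ⊕ c ⊕ d, h(d, b, c), c ⊕ d), a ⊕ b ⊕ c ⊕ d ⊕ h(d, c, d), b), c, a), b, a)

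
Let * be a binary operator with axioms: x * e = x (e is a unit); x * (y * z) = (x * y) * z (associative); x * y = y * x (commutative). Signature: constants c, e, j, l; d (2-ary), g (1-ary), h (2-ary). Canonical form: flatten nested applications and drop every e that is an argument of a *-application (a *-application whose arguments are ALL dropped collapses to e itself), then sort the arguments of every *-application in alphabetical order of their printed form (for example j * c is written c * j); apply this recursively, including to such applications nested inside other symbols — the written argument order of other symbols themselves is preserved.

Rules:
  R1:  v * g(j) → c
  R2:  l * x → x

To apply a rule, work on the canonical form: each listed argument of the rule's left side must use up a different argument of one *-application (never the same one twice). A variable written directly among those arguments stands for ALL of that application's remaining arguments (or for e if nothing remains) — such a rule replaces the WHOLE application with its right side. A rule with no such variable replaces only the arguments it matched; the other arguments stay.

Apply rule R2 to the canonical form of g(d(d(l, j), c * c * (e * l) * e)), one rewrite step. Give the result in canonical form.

Canonical form:  g(d(d(l, j), c * c * l))
Match R2:  consume l;  x := c * c
The extension variable absorbs all remaining arguments, so the whole application is rewritten.
Result:  g(d(d(l, j), c * c))

Answer: g(d(d(l, j), c * c))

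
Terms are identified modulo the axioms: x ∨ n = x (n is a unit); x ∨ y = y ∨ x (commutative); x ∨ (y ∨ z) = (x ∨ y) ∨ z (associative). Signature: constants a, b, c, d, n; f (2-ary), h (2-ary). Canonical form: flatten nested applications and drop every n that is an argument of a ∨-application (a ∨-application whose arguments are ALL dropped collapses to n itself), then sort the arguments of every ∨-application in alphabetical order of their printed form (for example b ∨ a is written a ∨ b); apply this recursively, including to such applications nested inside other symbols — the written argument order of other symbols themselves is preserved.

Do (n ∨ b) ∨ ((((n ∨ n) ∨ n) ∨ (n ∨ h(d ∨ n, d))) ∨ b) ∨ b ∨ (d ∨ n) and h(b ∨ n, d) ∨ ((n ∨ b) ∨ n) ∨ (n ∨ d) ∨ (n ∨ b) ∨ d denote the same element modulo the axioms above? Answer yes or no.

Left:  (n ∨ b) ∨ ((((n ∨ n) ∨ n) ∨ (n ∨ h(d ∨ n, d))) ∨ b) ∨ b ∨ (d ∨ n)
  Un-nest:  n ∨ b ∨ n ∨ n ∨ n ∨ n ∨ h(d ∨ n, d) ∨ b ∨ b ∨ d ∨ n
  Inside:  h(d ∨ n, d)  →  h(d, d)
  Drop the unit:  drop n (×6)
  Order the arguments:  b ∨ b ∨ b ∨ d ∨ h(d, d)
Right:  h(b ∨ n, d) ∨ ((n ∨ b) ∨ n) ∨ (n ∨ d) ∨ (n ∨ b) ∨ d
  Un-nest:  h(b ∨ n, d) ∨ n ∨ b ∨ n ∨ n ∨ d ∨ n ∨ b ∨ d
  Canonicalize subterm:  h(b ∨ n, d)  →  h(b, d)
  Drop the unit:  drop n (×4)
  Order the arguments:  b ∨ b ∨ d ∨ d ∨ h(b, d)

Answer: no — b ∨ b ∨ b ∨ d ∨ h(d, d) vs b ∨ b ∨ d ∨ d ∨ h(b, d)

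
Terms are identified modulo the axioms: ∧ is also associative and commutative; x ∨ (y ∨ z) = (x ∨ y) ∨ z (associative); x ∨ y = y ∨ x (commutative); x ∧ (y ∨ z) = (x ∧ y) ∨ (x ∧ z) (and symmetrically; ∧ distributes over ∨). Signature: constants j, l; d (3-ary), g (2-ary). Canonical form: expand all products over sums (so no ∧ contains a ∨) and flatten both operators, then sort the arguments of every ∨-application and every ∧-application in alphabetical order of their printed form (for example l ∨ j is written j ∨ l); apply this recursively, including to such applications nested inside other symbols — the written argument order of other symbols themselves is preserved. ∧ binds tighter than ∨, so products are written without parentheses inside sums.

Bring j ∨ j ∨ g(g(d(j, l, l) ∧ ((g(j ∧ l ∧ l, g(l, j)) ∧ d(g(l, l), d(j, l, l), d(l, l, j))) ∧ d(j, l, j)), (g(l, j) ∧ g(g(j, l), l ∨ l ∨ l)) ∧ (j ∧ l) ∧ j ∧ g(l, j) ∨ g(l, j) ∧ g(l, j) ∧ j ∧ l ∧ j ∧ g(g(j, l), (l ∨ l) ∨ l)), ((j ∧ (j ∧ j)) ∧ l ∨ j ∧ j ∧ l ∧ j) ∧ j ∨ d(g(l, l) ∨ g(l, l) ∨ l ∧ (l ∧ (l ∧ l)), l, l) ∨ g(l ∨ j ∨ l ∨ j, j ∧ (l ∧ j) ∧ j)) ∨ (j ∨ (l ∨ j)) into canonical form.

Answer: g(g(d(g(l, l), d(j, l, l), d(l, l, j)) ∧ d(j, l, j) ∧ d(j, l, l) ∧ g(j ∧ l ∧ l, g(l, j)), g(g(j, l), l ∨ l ∨ l) ∧ g(l, j) ∧ g(l, j) ∧ j ∧ j ∧ l ∨ g(g(j, l), l ∨ l ∨ l) ∧ g(l, j) ∧ g(l, j) ∧ j ∧ j ∧ l), d(g(l, l) ∨ g(l, l) ∨ l ∧ l ∧ l ∧ l, l, l) ∨ g(j ∨ j ∨ l ∨ l, j ∧ j ∧ j ∧ l) ∨ j ∧ j ∧ j ∧ j ∧ l ∨ j ∧ j ∧ j ∧ j ∧ l) ∨ j ∨ j ∨ j ∨ j ∨ l

Derivation:
Expand products over sums:  j ∨ j ∨ g(g(d(g(l, l), d(j, l, l), d(l, l, j)) ∧ d(j, l, j) ∧ d(j, l, l) ∧ g(j ∧ l ∧ l, g(l, j)), g(g(j, l), l ∨ l ∨ l) ∧ g(l, j) ∧ g(l, j) ∧ j ∧ j ∧ l ∨ g(g(j, l), l ∨ l ∨ l) ∧ g(l, j) ∧ g(l, j) ∧ j ∧ j ∧ l), d(g(l, l) ∨ g(l, l) ∨ l ∧ l ∧ l ∧ l, l, l) ∨ g(j ∨ j ∨ l ∨ l, j ∧ j ∧ j ∧ l) ∨ j ∧ j ∧ j ∧ j ∧ l ∨ j ∧ j ∧ j ∧ j ∧ l) ∨ j ∨ l ∨ j
Sort arguments:  g(g(d(g(l, l), d(j, l, l), d(l, l, j)) ∧ d(j, l, j) ∧ d(j, l, l) ∧ g(j ∧ l ∧ l, g(l, j)), g(g(j, l), l ∨ l ∨ l) ∧ g(l, j) ∧ g(l, j) ∧ j ∧ j ∧ l ∨ g(g(j, l), l ∨ l ∨ l) ∧ g(l, j) ∧ g(l, j) ∧ j ∧ j ∧ l), d(g(l, l) ∨ g(l, l) ∨ l ∧ l ∧ l ∧ l, l, l) ∨ g(j ∨ j ∨ l ∨ l, j ∧ j ∧ j ∧ l) ∨ j ∧ j ∧ j ∧ j ∧ l ∨ j ∧ j ∧ j ∧ j ∧ l) ∨ j ∨ j ∨ j ∨ j ∨ l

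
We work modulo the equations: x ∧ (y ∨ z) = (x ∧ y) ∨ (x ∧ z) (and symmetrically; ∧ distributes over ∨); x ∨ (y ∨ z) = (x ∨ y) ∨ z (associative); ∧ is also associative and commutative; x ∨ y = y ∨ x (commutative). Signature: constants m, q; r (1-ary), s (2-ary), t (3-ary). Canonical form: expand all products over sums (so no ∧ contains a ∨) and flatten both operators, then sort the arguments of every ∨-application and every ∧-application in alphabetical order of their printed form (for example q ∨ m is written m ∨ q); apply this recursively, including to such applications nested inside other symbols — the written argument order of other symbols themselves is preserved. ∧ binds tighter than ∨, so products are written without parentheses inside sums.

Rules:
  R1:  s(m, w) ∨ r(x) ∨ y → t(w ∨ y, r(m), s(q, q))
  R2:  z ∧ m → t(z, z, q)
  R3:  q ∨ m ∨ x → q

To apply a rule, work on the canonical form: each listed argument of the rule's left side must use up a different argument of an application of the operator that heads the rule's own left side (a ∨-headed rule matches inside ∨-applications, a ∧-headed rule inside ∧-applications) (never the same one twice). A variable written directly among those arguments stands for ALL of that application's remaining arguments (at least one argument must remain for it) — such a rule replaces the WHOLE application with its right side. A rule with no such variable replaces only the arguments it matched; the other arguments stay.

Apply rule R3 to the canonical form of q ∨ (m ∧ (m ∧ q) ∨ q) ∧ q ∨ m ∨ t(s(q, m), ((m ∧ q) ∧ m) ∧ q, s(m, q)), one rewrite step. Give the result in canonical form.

Canonical form:  m ∨ m ∧ m ∧ q ∧ q ∨ q ∨ q ∧ q ∨ t(s(q, m), m ∧ m ∧ q ∧ q, s(m, q))
Apply R3:  consuming m, q;  x := m ∧ m ∧ q ∧ q ∨ q ∧ q ∨ t(s(q, m), m ∧ m ∧ q ∧ q, s(m, q))
The variable takes the whole remainder — replace the entire application.
Result:  q

Answer: q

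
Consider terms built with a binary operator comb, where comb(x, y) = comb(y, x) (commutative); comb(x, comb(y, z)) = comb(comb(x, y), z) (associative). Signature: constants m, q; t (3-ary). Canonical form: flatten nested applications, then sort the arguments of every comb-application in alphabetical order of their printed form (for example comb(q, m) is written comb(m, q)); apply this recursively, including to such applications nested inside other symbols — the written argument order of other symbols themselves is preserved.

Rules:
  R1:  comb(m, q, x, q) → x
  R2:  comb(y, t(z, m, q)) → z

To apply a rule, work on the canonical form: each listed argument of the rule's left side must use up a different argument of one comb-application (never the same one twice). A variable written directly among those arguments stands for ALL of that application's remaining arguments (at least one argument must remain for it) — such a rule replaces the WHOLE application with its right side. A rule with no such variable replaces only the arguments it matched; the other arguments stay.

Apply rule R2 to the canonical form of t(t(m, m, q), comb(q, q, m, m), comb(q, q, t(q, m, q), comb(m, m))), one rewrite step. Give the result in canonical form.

Answer: t(t(m, m, q), comb(m, m, q, q), q)

Derivation:
Canonical form:  t(t(m, m, q), comb(m, m, q, q), comb(m, m, q, q, t(q, m, q)))
Match R2:  consume t(q, m, q);  y := comb(m, m, q, q), z := q
The variable takes the whole remainder — replace the entire application.
New term:  t(t(m, m, q), comb(m, m, q, q), q)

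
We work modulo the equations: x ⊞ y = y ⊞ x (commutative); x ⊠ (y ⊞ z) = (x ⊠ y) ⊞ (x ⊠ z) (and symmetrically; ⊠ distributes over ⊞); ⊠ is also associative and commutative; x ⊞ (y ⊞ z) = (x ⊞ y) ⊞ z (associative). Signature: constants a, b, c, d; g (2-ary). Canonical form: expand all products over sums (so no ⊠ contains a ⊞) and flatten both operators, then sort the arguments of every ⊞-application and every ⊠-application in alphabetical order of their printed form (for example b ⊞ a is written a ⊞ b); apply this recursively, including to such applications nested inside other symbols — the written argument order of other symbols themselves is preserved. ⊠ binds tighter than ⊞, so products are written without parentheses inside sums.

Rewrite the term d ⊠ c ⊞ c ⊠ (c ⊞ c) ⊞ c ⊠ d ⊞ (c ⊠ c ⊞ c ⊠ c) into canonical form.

Expand products over sums:  c ⊠ d ⊞ c ⊠ c ⊞ c ⊠ c ⊞ c ⊠ d ⊞ c ⊠ c ⊞ c ⊠ c
Order the arguments:  c ⊠ c ⊞ c ⊠ c ⊞ c ⊠ c ⊞ c ⊠ c ⊞ c ⊠ d ⊞ c ⊠ d

Answer: c ⊠ c ⊞ c ⊠ c ⊞ c ⊠ c ⊞ c ⊠ c ⊞ c ⊠ d ⊞ c ⊠ d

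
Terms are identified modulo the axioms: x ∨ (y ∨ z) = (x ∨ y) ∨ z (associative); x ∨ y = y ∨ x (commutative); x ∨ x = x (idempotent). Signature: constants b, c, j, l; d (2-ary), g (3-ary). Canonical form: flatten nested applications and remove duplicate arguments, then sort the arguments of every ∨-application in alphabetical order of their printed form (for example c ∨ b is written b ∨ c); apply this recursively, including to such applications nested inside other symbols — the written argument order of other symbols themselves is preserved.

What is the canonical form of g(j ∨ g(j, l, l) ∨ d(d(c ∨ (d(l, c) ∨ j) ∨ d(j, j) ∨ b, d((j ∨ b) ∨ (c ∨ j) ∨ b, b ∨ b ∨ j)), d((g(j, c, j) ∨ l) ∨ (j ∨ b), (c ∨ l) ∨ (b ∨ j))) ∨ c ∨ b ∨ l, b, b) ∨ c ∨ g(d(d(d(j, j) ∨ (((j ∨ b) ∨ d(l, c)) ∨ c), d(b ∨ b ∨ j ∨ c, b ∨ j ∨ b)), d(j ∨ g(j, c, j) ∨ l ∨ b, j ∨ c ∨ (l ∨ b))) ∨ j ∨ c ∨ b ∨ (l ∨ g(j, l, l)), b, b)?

Canonicalize subterm:  g(j ∨ g(j, l, l) ∨ d(d(c ∨ (d(l, c) ∨ j) ∨ d(j, j) ∨ b, d((j ∨ b) ∨ (c ∨ j) ∨ b, b ∨ b ∨ j)), d((g(j, c, j) ∨ l) ∨ (j ∨ b), (c ∨ l) ∨ (b ∨ j))) ∨ c ∨ b ∨ l, b, b)  →  g(b ∨ c ∨ d(d(b ∨ c ∨ d(j, j) ∨ d(l, c) ∨ j, d(b ∨ c ∨ j, b ∨ j)), d(b ∨ g(j, c, j) ∨ j ∨ l, b ∨ c ∨ j ∨ l)) ∨ g(j, l, l) ∨ j ∨ l, b, b)
Simplify inside:  g(d(d(d(j, j) ∨ (((j ∨ b) ∨ d(l, c)) ∨ c), d(b ∨ b ∨ j ∨ c, b ∨ j ∨ b)), d(j ∨ g(j, c, j) ∨ l ∨ b, j ∨ c ∨ (l ∨ b))) ∨ j ∨ c ∨ b ∨ (l ∨ g(j, l, l)), b, b)  →  g(b ∨ c ∨ d(d(b ∨ c ∨ d(j, j) ∨ d(l, c) ∨ j, d(b ∨ c ∨ j, b ∨ j)), d(b ∨ g(j, c, j) ∨ j ∨ l, b ∨ c ∨ j ∨ l)) ∨ g(j, l, l) ∨ j ∨ l, b, b)
Idempotence:  drop duplicate g(b ∨ c ∨ d(d(b ∨ c ∨ d(j, j) ∨ d(l, c) ∨ j, d(b ∨ c ∨ j, b ∨ j)), d(b ∨ g(j, c, j) ∨ j ∨ l, b ∨ c ∨ j ∨ l)) ∨ g(j, l, l) ∨ j ∨ l, b, b)
Order the arguments:  c ∨ g(b ∨ c ∨ d(d(b ∨ c ∨ d(j, j) ∨ d(l, c) ∨ j, d(b ∨ c ∨ j, b ∨ j)), d(b ∨ g(j, c, j) ∨ j ∨ l, b ∨ c ∨ j ∨ l)) ∨ g(j, l, l) ∨ j ∨ l, b, b)

Answer: c ∨ g(b ∨ c ∨ d(d(b ∨ c ∨ d(j, j) ∨ d(l, c) ∨ j, d(b ∨ c ∨ j, b ∨ j)), d(b ∨ g(j, c, j) ∨ j ∨ l, b ∨ c ∨ j ∨ l)) ∨ g(j, l, l) ∨ j ∨ l, b, b)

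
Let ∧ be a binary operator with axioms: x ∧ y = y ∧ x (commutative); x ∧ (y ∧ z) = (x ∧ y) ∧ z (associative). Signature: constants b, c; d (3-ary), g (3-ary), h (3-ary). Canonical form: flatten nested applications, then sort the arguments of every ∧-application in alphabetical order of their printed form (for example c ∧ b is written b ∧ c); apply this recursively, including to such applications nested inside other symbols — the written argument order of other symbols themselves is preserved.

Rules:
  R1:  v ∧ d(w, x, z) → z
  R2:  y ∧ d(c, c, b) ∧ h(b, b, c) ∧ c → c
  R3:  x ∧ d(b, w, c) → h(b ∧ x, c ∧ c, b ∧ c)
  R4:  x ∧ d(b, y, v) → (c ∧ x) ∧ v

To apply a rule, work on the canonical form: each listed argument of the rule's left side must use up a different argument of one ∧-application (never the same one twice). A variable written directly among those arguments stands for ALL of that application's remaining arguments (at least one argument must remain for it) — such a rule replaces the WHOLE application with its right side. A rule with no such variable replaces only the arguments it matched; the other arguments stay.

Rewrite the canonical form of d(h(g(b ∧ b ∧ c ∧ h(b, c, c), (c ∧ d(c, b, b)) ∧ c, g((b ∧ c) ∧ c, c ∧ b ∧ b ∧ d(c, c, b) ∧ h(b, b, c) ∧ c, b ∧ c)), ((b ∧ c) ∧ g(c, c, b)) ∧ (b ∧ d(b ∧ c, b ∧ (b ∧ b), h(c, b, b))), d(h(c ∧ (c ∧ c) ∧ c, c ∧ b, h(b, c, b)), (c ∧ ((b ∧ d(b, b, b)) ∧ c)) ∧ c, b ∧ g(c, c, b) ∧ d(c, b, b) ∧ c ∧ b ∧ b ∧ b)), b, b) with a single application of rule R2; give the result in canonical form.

Answer: d(h(g(b ∧ b ∧ c ∧ h(b, c, c), c ∧ c ∧ d(c, b, b), g(b ∧ c ∧ c, c, b ∧ c)), b ∧ b ∧ c ∧ d(b ∧ c, b ∧ b ∧ b, h(c, b, b)) ∧ g(c, c, b), d(h(c ∧ c ∧ c ∧ c, b ∧ c, h(b, c, b)), b ∧ c ∧ c ∧ c ∧ d(b, b, b), b ∧ b ∧ b ∧ b ∧ c ∧ d(c, b, b) ∧ g(c, c, b))), b, b)

Derivation:
Canonical form:  d(h(g(b ∧ b ∧ c ∧ h(b, c, c), c ∧ c ∧ d(c, b, b), g(b ∧ c ∧ c, b ∧ b ∧ c ∧ c ∧ d(c, c, b) ∧ h(b, b, c), b ∧ c)), b ∧ b ∧ c ∧ d(b ∧ c, b ∧ b ∧ b, h(c, b, b)) ∧ g(c, c, b), d(h(c ∧ c ∧ c ∧ c, b ∧ c, h(b, c, b)), b ∧ c ∧ c ∧ c ∧ d(b, b, b), b ∧ b ∧ b ∧ b ∧ c ∧ d(c, b, b) ∧ g(c, c, b))), b, b)
Apply R2:  consuming c, d(c, c, b), h(b, b, c);  y := b ∧ b ∧ c
Every leftover argument binds to the variable; the entire application is replaced.
Giving:  d(h(g(b ∧ b ∧ c ∧ h(b, c, c), c ∧ c ∧ d(c, b, b), g(b ∧ c ∧ c, c, b ∧ c)), b ∧ b ∧ c ∧ d(b ∧ c, b ∧ b ∧ b, h(c, b, b)) ∧ g(c, c, b), d(h(c ∧ c ∧ c ∧ c, b ∧ c, h(b, c, b)), b ∧ c ∧ c ∧ c ∧ d(b, b, b), b ∧ b ∧ b ∧ b ∧ c ∧ d(c, b, b) ∧ g(c, c, b))), b, b)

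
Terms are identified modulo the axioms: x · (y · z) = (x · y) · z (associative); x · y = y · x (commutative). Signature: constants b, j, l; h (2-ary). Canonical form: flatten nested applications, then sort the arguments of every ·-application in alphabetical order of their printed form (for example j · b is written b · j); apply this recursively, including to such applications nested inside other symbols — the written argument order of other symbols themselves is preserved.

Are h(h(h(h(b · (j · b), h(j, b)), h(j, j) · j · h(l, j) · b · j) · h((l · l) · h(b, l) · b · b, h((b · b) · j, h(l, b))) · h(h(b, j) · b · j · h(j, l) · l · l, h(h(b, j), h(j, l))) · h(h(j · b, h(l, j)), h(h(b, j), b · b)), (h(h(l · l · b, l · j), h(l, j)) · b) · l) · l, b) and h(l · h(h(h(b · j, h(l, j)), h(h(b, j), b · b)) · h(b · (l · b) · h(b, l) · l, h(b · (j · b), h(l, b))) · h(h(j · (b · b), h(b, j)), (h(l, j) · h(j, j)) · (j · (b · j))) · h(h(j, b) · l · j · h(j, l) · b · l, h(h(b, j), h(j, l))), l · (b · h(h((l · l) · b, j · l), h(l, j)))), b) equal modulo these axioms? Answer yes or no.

Answer: no — h(h(h(b · b · h(b, l) · l · l, h(b · b · j, h(l, b))) · h(b · h(b, j) · h(j, l) · j · l · l, h(h(b, j), h(j, l))) · h(h(b · b · j, h(j, b)), b · h(j, j) · h(l, j) · j · j) · h(h(b · j, h(l, j)), h(h(b, j), b · b)), b · h(h(b · l · l, j · l), h(l, j)) · l) · l, b) vs h(h(h(b · b · h(b, l) · l · l, h(b · b · j, h(l, b))) · h(b · h(j, b) · h(j, l) · j · l · l, h(h(b, j), h(j, l))) · h(h(b · b · j, h(b, j)), b · h(j, j) · h(l, j) · j · j) · h(h(b · j, h(l, j)), h(h(b, j), b · b)), b · h(h(b · l · l, j · l), h(l, j)) · l) · l, b)

Derivation:
Left:  h(h(h(h(b · (j · b), h(j, b)), h(j, j) · j · h(l, j) · b · j) · h((l · l) · h(b, l) · b · b, h((b · b) · j, h(l, b))) · h(h(b, j) · b · j · h(j, l) · l · l, h(h(b, j), h(j, l))) · h(h(j · b, h(l, j)), h(h(b, j), b · b)), (h(h(l · l · b, l · j), h(l, j)) · b) · l) · l, b)
  Descend into:  h(h(h(b · (j · b), h(j, b)), h(j, j) · j · h(l, j) · b · j) · h((l · l) · h(b, l) · b · b, h((b · b) · j, h(l, b))) · h(h(b, j) · b · j · h(j, l) · l · l, h(h(b, j), h(j, l))) · h(h(j · b, h(l, j)), h(h(b, j), b · b)), (h(h(l · l · b, l · j), h(l, j)) · b) · l) · l
  Simplify inside:  h(h(h(b · (j · b), h(j, b)), h(j, j) · j · h(l, j) · b · j) · h((l · l) · h(b, l) · b · b, h((b · b) · j, h(l, b))) · h(h(b, j) · b · j · h(j, l) · l · l, h(h(b, j), h(j, l))) · h(h(j · b, h(l, j)), h(h(b, j), b · b)), (h(h(l · l · b, l · j), h(l, j)) · b) · l)  →  h(h(b · b · h(b, l) · l · l, h(b · b · j, h(l, b))) · h(b · h(b, j) · h(j, l) · j · l · l, h(h(b, j), h(j, l))) · h(h(b · b · j, h(j, b)), b · h(j, j) · h(l, j) · j · j) · h(h(b · j, h(l, j)), h(h(b, j), b · b)), b · h(h(b · l · l, j · l), h(l, j)) · l)
  Sort:  h(h(b · b · h(b, l) · l · l, h(b · b · j, h(l, b))) · h(b · h(b, j) · h(j, l) · j · l · l, h(h(b, j), h(j, l))) · h(h(b · b · j, h(j, b)), b · h(j, j) · h(l, j) · j · j) · h(h(b · j, h(l, j)), h(h(b, j), b · b)), b · h(h(b · l · l, j · l), h(l, j)) · l) · l
  Rebuild:  h(h(h(b · b · h(b, l) · l · l, h(b · b · j, h(l, b))) · h(b · h(b, j) · h(j, l) · j · l · l, h(h(b, j), h(j, l))) · h(h(b · b · j, h(j, b)), b · h(j, j) · h(l, j) · j · j) · h(h(b · j, h(l, j)), h(h(b, j), b · b)), b · h(h(b · l · l, j · l), h(l, j)) · l) · l, b)
Right:  h(l · h(h(h(b · j, h(l, j)), h(h(b, j), b · b)) · h(b · (l · b) · h(b, l) · l, h(b · (j · b), h(l, b))) · h(h(j · (b · b), h(b, j)), (h(l, j) · h(j, j)) · (j · (b · j))) · h(h(j, b) · l · j · h(j, l) · b · l, h(h(b, j), h(j, l))), l · (b · h(h((l · l) · b, j · l), h(l, j)))), b)
  Work inside:  l · h(h(h(b · j, h(l, j)), h(h(b, j), b · b)) · h(b · (l · b) · h(b, l) · l, h(b · (j · b), h(l, b))) · h(h(j · (b · b), h(b, j)), (h(l, j) · h(j, j)) · (j · (b · j))) · h(h(j, b) · l · j · h(j, l) · b · l, h(h(b, j), h(j, l))), l · (b · h(h((l · l) · b, j · l), h(l, j))))
  Canonicalize subterm:  h(h(h(b · j, h(l, j)), h(h(b, j), b · b)) · h(b · (l · b) · h(b, l) · l, h(b · (j · b), h(l, b))) · h(h(j · (b · b), h(b, j)), (h(l, j) · h(j, j)) · (j · (b · j))) · h(h(j, b) · l · j · h(j, l) · b · l, h(h(b, j), h(j, l))), l · (b · h(h((l · l) · b, j · l), h(l, j))))  →  h(h(b · b · h(b, l) · l · l, h(b · b · j, h(l, b))) · h(b · h(j, b) · h(j, l) · j · l · l, h(h(b, j), h(j, l))) · h(h(b · b · j, h(b, j)), b · h(j, j) · h(l, j) · j · j) · h(h(b · j, h(l, j)), h(h(b, j), b · b)), b · h(h(b · l · l, j · l), h(l, j)) · l)
  Sort:  h(h(b · b · h(b, l) · l · l, h(b · b · j, h(l, b))) · h(b · h(j, b) · h(j, l) · j · l · l, h(h(b, j), h(j, l))) · h(h(b · b · j, h(b, j)), b · h(j, j) · h(l, j) · j · j) · h(h(b · j, h(l, j)), h(h(b, j), b · b)), b · h(h(b · l · l, j · l), h(l, j)) · l) · l
  Put back:  h(h(h(b · b · h(b, l) · l · l, h(b · b · j, h(l, b))) · h(b · h(j, b) · h(j, l) · j · l · l, h(h(b, j), h(j, l))) · h(h(b · b · j, h(b, j)), b · h(j, j) · h(l, j) · j · j) · h(h(b · j, h(l, j)), h(h(b, j), b · b)), b · h(h(b · l · l, j · l), h(l, j)) · l) · l, b)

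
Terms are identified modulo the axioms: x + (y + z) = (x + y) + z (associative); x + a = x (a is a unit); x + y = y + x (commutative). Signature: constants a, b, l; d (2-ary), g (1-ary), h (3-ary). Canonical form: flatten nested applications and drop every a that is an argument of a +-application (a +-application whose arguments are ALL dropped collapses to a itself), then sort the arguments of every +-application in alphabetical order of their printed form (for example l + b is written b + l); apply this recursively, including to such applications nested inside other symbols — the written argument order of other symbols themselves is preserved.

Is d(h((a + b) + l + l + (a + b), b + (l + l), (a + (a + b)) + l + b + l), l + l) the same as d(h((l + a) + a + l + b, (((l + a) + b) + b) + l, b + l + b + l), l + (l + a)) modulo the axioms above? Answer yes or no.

Left:  d(h((a + b) + l + l + (a + b), b + (l + l), (a + (a + b)) + l + b + l), l + l)
  Descend into:  (a + (a + b)) + l + b + l
  Flatten:  a + a + b + l + b + l
  Drop the unit:  drop a (×2)
  Sort arguments:  b + b + l + l
  Rebuild:  d(h(b + b + l + l, b + l + l, b + b + l + l), l + l)
Right:  d(h((l + a) + a + l + b, (((l + a) + b) + b) + l, b + l + b + l), l + (l + a))
  Descend into:  (((l + a) + b) + b) + l
  Flatten:  l + a + b + b + l
  Units out:  drop a
  Order the arguments:  b + b + l + l
  Reassemble:  d(h(b + l + l, b + b + l + l, b + b + l + l), l + l)

Answer: no — d(h(b + b + l + l, b + l + l, b + b + l + l), l + l) vs d(h(b + l + l, b + b + l + l, b + b + l + l), l + l)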